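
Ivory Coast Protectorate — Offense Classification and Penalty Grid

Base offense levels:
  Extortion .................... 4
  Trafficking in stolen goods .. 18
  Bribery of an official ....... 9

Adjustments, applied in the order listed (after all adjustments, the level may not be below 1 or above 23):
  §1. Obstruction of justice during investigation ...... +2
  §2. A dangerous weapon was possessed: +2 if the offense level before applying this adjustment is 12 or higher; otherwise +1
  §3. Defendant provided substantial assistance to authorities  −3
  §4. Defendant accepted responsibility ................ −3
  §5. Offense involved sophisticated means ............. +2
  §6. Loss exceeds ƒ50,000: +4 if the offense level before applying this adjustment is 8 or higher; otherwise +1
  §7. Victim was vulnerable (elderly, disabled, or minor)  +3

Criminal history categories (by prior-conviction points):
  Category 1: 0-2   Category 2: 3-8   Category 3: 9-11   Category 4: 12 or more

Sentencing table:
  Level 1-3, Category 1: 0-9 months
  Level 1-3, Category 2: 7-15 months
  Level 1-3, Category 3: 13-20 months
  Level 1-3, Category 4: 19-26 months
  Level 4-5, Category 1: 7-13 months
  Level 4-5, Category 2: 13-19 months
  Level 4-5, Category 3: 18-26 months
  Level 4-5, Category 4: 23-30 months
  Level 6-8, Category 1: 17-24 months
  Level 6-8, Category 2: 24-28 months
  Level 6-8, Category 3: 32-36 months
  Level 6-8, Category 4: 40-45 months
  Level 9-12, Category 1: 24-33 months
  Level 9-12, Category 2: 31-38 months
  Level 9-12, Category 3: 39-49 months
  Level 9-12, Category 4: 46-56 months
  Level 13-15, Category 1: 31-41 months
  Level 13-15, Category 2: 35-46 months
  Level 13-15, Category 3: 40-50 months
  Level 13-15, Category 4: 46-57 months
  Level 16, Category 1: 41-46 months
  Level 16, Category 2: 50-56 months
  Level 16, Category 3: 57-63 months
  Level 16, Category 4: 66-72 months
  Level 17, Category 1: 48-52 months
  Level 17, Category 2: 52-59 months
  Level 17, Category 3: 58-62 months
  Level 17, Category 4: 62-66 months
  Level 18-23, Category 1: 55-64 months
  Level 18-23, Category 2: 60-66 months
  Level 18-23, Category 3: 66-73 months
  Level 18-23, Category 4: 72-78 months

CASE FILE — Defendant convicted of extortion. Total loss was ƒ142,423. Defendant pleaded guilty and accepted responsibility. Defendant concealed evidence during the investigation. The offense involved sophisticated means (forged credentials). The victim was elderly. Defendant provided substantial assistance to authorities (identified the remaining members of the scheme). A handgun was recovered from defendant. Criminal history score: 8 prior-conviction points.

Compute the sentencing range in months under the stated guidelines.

24-28 months

Base offense level for extortion: 4.
§1 applies: 4 + 2 = 6.
§2 applies (level before this adjustment is 6 < 12, so +1): 6 + 1 = 7.
§3 applies: 7 − 3 = 4.
§4 applies: 4 − 3 = 1.
§5 applies: 1 + 2 = 3.
§6 applies (level before this adjustment is 3 < 8, so +1): 3 + 1 = 4.
§7 applies: 4 + 3 = 7.
Final offense level: 7.
Criminal history: 8 prior points → Category 2 (3-8).
Level 7 falls in the 6-8 band.
Grid: Level 6-8 × Category 2 = 24-28 months.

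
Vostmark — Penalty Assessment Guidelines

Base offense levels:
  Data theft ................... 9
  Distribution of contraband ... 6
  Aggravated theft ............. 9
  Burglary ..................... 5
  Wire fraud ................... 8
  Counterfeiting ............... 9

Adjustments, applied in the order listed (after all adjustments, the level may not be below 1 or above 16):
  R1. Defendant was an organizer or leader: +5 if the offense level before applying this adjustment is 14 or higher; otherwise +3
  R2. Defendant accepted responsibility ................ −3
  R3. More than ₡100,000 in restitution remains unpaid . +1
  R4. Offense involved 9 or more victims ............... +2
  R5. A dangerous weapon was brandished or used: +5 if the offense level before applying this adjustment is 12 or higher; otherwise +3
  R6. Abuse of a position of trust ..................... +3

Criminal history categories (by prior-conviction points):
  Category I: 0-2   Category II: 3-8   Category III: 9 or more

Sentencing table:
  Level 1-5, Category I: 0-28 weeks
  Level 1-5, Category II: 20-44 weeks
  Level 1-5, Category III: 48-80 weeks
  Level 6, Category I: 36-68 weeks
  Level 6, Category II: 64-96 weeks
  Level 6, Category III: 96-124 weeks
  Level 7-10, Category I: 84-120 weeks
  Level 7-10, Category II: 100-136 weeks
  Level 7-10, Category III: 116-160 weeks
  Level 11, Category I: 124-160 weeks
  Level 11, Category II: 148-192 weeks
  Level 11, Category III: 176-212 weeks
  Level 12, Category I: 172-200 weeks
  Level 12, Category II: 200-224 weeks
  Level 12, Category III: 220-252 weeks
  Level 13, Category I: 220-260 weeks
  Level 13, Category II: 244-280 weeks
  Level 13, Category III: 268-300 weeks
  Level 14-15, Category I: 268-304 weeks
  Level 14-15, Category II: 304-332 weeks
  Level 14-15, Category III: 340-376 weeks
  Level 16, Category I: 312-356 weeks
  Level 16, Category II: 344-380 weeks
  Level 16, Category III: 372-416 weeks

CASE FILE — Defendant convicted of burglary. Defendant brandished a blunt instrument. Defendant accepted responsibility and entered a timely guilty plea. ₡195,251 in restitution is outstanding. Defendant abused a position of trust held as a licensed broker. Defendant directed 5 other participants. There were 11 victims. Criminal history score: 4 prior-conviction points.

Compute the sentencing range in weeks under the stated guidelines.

Base offense level for burglary: 5.
R1 applies (level before this adjustment is 5 < 14, so +3): 5 + 3 = 8.
R2 applies: 8 − 3 = 5.
R3 applies: 5 + 1 = 6.
R4 applies: 6 + 2 = 8.
R5 applies (level before this adjustment is 8 < 12, so +3): 8 + 3 = 11.
R6 applies: 11 + 3 = 14.
Final offense level: 14.
Criminal history: 4 prior points → Category II (3-8).
Level 14 falls in the 14-15 band.
Grid: Level 14-15 × Category II = 304-332 weeks.

304-332 weeks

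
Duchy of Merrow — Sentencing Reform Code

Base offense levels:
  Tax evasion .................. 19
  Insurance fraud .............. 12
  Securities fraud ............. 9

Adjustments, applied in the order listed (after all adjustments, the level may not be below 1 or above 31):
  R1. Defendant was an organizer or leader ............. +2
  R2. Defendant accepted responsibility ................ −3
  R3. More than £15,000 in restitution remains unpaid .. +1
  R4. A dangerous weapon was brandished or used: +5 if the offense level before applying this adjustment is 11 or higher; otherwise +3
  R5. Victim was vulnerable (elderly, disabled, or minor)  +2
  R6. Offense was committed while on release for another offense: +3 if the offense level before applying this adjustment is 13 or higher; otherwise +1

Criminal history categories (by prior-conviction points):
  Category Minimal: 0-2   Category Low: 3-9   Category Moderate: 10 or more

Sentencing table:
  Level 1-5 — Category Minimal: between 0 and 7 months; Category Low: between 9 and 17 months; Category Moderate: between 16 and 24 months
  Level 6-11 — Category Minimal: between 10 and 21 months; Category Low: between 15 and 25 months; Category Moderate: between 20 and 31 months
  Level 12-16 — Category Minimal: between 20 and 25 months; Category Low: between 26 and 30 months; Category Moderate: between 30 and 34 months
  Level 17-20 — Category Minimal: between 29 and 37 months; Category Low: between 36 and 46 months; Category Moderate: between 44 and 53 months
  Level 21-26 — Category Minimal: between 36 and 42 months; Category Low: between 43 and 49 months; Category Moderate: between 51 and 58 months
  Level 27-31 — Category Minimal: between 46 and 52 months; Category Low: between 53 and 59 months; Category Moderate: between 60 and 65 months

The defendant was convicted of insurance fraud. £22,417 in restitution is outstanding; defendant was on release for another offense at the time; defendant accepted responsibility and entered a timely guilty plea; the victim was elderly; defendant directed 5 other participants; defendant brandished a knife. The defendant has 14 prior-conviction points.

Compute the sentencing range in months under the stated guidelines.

Base offense level for insurance fraud: 12.
R1 applies: 12 + 2 = 14.
R2 applies: 14 − 3 = 11.
R3 applies: 11 + 1 = 12.
R4 applies (level before this adjustment is 12 ≥ 11, so +5): 12 + 5 = 17.
R5 applies: 17 + 2 = 19.
R6 applies (level before this adjustment is 19 ≥ 13, so +3): 19 + 3 = 22.
Final offense level: 22.
Criminal history: 14 prior points → Category Moderate (10+).
Level 22 falls in the 21-26 band.
Grid: Level 21-26 × Category Moderate = 51-58 months.

51-58 months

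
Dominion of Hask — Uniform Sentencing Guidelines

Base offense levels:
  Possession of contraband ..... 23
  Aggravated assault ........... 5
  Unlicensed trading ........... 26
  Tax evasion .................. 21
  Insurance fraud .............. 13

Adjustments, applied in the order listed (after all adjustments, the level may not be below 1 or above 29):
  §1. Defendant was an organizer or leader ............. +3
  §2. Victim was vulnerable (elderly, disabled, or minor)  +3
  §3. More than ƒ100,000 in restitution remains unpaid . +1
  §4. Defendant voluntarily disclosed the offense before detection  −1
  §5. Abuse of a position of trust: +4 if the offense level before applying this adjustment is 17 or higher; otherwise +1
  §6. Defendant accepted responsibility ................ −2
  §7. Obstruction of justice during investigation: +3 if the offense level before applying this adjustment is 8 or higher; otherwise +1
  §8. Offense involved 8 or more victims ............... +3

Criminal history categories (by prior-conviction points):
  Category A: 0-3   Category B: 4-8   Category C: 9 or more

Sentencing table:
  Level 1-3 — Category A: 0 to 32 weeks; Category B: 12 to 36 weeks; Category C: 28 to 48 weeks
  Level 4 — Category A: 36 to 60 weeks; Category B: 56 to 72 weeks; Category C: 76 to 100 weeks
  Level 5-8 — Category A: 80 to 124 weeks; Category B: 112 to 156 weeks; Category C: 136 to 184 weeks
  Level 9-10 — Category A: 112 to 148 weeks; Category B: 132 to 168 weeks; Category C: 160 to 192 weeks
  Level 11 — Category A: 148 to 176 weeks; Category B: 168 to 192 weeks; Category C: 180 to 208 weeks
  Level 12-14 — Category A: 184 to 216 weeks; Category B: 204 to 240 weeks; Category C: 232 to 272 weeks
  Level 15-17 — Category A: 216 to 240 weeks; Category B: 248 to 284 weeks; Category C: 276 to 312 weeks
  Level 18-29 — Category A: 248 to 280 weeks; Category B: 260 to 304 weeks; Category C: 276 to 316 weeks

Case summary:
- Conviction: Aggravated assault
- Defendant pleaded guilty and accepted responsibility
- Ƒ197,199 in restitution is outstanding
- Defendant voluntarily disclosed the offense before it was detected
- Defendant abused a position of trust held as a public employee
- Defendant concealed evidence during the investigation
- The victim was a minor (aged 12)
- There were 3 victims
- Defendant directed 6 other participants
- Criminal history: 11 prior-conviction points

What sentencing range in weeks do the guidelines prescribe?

Base offense level for aggravated assault: 5.
§1 applies: 5 + 3 = 8.
§2 applies: 8 + 3 = 11.
§3 applies: 11 + 1 = 12.
§4 applies: 12 − 1 = 11.
§5 applies (level before this adjustment is 11 < 17, so +1): 11 + 1 = 12.
§6 applies: 12 − 2 = 10.
§7 applies (level before this adjustment is 10 ≥ 8, so +3): 10 + 3 = 13.
§8 does not apply.
Final offense level: 13.
Criminal history: 11 prior points → Category C (9+).
Level 13 falls in the 12-14 band.
Grid: Level 12-14 × Category C = 232-272 weeks.

232-272 weeks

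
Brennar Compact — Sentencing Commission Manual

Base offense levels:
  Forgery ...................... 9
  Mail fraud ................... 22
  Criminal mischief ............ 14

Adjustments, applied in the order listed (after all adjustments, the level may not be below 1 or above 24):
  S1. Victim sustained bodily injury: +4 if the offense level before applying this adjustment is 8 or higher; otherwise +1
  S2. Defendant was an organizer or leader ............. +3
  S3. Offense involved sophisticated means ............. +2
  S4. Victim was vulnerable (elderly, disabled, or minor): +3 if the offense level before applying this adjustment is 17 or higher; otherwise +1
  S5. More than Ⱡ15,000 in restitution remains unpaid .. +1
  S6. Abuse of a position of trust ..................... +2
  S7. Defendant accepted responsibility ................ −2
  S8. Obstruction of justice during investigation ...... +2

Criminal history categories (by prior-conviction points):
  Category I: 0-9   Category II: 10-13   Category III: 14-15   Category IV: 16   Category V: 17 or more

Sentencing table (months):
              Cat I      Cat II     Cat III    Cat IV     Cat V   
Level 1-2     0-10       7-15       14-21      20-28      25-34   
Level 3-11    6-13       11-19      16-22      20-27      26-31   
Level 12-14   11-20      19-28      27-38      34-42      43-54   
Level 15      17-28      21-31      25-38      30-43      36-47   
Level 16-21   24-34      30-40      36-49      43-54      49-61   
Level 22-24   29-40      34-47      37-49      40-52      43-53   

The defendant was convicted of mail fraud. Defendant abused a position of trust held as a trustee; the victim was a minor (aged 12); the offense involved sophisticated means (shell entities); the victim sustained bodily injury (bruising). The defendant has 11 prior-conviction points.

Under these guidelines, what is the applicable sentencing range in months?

Base offense level for mail fraud: 22.
S1 applies (level before this adjustment is 22 ≥ 8, so +4): 22 + 4 = 26.
S2 does not apply.
S3 applies: 26 + 2 = 28.
S4 applies (level before this adjustment is 28 ≥ 17, so +3): 28 + 3 = 31.
S6 applies: 31 + 2 = 33.
S8 does not apply.
Level 33 exceeds the maximum of 24; capped at 24.
Final offense level: 24.
Criminal history: 11 prior points → Category II (10-13).
Level 24 falls in the 22-24 band.
Grid: Level 22-24 × Category II = 34-47 months.

34-47 months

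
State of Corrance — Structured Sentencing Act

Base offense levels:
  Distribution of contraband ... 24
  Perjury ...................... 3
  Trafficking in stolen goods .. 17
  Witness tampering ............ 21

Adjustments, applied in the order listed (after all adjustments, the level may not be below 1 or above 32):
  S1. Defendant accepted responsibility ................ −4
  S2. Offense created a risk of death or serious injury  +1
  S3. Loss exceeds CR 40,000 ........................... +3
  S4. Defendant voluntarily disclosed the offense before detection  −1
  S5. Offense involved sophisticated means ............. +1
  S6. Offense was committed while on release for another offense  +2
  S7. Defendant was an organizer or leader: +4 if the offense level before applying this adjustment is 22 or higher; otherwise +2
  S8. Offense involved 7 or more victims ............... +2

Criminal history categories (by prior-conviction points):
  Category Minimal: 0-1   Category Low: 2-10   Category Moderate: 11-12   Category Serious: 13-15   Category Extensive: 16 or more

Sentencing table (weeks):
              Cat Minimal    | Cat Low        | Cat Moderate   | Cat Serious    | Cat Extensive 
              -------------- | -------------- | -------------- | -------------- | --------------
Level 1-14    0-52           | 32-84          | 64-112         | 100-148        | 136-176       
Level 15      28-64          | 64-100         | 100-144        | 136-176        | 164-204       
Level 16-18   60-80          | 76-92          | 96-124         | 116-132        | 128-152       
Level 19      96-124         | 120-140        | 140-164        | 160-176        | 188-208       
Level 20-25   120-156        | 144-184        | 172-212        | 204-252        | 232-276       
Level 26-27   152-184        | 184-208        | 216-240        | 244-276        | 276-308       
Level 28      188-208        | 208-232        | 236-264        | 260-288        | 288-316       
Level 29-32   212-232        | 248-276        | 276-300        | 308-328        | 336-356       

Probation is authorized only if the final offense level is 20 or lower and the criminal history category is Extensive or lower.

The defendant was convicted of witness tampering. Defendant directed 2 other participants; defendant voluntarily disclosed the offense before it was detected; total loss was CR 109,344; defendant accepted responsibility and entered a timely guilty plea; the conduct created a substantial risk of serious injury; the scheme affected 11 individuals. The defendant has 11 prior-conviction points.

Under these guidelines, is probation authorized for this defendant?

No

Base offense level for witness tampering: 21.
S1 applies: 21 − 4 = 17.
S2 applies: 17 + 1 = 18.
S3 applies: 18 + 3 = 21.
S4 applies: 21 − 1 = 20.
S7 applies (level before this adjustment is 20 < 22, so +2): 20 + 2 = 22.
S8 applies: 22 + 2 = 24.
Final offense level: 24.
Criminal history: 11 prior points → Category Moderate (11-12).
Level 24 falls in the 20-25 band.
Grid: Level 20-25 × Category Moderate = 172-212 weeks.
Probation check: level 24 > 20 and category Moderate ≤ Extensive → not eligible.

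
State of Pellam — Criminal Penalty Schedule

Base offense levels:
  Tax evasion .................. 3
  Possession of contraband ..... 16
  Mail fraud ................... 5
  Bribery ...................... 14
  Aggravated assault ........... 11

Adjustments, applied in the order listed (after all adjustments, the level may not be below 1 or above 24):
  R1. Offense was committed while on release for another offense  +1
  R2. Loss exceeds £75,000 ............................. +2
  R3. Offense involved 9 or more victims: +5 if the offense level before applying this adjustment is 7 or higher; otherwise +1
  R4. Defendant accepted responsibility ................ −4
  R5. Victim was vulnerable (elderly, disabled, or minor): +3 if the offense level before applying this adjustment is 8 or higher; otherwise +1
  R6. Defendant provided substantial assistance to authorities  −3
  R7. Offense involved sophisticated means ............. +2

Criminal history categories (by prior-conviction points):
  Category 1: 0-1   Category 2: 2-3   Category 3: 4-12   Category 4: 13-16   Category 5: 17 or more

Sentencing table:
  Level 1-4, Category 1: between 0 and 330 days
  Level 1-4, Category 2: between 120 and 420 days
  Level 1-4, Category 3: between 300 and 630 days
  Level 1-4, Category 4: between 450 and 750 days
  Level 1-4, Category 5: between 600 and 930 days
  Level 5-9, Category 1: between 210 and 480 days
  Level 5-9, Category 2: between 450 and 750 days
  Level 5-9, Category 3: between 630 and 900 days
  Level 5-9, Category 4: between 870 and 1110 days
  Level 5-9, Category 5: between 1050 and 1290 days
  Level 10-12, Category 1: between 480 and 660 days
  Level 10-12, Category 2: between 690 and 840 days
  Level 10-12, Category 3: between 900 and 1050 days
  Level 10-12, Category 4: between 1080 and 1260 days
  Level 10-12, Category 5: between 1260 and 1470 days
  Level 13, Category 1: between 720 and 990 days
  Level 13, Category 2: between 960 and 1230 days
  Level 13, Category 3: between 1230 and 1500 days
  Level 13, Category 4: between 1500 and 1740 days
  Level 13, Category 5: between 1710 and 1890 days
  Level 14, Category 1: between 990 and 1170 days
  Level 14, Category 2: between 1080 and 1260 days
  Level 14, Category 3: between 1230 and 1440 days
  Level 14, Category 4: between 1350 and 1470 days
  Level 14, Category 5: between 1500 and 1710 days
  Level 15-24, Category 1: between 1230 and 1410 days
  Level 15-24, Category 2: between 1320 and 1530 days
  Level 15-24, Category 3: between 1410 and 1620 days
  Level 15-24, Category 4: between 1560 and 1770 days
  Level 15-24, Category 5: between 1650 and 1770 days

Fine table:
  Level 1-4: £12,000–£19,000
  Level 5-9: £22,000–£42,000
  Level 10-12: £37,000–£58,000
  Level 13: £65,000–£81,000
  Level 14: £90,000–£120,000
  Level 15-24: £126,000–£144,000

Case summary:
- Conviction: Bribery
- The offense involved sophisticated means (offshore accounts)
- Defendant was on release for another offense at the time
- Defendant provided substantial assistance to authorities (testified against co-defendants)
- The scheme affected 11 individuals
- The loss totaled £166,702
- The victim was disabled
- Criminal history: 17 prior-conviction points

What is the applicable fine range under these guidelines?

£126,000–£144,000

Base offense level for bribery: 14.
R1 applies: 14 + 1 = 15.
R2 applies: 15 + 2 = 17.
R3 applies (level before this adjustment is 17 ≥ 7, so +5): 17 + 5 = 22.
R4 does not apply.
R5 applies (level before this adjustment is 22 ≥ 8, so +3): 22 + 3 = 25.
R6 applies: 25 − 3 = 22.
R7 applies: 22 + 2 = 24.
Final offense level: 24.
Level 24 falls in the 15-24 band.
Fine table: Level 15-24 → £126,000–£144,000.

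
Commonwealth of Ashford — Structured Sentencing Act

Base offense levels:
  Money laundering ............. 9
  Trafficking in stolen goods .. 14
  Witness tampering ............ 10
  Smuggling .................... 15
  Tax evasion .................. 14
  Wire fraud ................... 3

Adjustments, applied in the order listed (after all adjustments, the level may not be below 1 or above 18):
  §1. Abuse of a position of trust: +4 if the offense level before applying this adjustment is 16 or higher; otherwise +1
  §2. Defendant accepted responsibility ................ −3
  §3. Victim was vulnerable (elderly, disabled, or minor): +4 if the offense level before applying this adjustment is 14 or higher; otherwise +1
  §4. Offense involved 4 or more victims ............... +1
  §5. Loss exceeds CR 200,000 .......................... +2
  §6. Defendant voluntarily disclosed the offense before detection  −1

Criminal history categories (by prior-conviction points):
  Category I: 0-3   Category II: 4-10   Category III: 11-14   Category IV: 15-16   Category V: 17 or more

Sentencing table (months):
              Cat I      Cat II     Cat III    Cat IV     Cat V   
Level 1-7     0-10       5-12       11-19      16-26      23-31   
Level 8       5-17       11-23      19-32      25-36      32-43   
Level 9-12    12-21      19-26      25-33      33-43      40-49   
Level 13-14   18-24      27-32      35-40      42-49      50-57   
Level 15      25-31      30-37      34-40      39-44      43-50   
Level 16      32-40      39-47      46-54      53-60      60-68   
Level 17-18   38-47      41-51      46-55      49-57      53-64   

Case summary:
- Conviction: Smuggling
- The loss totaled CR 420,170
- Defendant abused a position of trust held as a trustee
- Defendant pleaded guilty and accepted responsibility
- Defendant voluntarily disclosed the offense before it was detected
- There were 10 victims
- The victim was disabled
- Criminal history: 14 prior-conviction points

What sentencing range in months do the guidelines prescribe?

Base offense level for smuggling: 15.
§1 applies (level before this adjustment is 15 < 16, so +1): 15 + 1 = 16.
§2 applies: 16 − 3 = 13.
§3 applies (level before this adjustment is 13 < 14, so +1): 13 + 1 = 14.
§4 applies: 14 + 1 = 15.
§5 applies: 15 + 2 = 17.
§6 applies: 17 − 1 = 16.
Final offense level: 16.
Criminal history: 14 prior points → Category III (11-14).
Level 16 falls in the 16 band.
Grid: Level 16 × Category III = 46-54 months.

46-54 months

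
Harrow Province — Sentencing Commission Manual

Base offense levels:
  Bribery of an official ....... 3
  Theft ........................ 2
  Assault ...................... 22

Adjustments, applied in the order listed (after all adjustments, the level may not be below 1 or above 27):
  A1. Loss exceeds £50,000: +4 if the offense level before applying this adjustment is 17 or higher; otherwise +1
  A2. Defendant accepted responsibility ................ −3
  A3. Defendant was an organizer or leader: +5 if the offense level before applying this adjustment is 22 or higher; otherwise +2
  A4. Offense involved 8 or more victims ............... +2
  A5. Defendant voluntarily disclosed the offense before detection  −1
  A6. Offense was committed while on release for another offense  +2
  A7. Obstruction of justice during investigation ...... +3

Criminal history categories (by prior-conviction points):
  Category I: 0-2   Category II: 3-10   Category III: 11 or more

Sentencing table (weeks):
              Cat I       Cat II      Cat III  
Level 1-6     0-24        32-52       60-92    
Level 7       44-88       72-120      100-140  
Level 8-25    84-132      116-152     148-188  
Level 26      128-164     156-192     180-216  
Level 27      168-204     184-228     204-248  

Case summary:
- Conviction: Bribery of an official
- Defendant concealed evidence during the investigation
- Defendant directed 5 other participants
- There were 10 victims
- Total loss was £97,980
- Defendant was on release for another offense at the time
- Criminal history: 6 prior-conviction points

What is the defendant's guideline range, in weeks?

116-152 weeks

Base offense level for bribery of an official: 3.
A1 applies (level before this adjustment is 3 < 17, so +1): 3 + 1 = 4.
A3 applies (level before this adjustment is 4 < 22, so +2): 4 + 2 = 6.
A4 applies: 6 + 2 = 8.
A6 applies: 8 + 2 = 10.
A7 applies: 10 + 3 = 13.
Final offense level: 13.
Criminal history: 6 prior points → Category II (3-10).
Level 13 falls in the 8-25 band.
Grid: Level 8-25 × Category II = 116-152 weeks.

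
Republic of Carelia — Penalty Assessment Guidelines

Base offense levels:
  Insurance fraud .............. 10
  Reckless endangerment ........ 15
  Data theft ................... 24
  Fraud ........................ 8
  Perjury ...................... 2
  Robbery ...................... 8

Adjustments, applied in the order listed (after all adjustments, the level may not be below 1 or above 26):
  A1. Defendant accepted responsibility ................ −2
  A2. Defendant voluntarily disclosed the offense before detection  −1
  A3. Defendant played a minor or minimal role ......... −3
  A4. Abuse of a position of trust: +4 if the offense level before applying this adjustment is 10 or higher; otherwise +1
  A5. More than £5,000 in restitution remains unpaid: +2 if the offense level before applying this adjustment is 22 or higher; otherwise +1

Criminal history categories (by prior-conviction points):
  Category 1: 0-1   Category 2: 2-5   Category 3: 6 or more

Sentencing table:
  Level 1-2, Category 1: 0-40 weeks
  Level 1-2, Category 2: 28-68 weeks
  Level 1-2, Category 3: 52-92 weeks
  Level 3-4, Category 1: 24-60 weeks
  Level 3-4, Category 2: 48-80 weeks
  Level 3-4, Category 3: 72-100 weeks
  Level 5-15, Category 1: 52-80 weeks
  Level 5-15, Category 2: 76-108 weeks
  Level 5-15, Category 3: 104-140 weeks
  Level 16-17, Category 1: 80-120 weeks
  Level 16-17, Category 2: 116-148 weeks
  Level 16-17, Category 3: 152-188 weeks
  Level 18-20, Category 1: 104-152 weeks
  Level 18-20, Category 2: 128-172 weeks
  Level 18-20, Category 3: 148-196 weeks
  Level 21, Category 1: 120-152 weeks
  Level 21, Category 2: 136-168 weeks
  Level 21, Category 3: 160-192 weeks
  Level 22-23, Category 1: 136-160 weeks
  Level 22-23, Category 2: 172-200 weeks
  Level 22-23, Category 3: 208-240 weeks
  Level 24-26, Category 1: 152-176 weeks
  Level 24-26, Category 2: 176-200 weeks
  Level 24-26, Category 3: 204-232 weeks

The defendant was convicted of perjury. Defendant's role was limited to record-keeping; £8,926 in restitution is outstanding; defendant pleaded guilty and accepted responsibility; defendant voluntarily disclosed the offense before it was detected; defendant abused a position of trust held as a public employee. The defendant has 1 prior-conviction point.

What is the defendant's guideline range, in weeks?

Base offense level for perjury: 2.
A1 applies: 2 − 2 = 0.
A2 applies: 0 − 1 = -1.
A3 applies: -1 − 3 = -4.
A4 applies (level before this adjustment is -4 < 10, so +1): -4 + 1 = -3.
A5 applies (level before this adjustment is -3 < 22, so +1): -3 + 1 = -2.
Level -2 is below the minimum of 1; floored at 1.
Final offense level: 1.
Criminal history: 1 prior point → Category 1 (0-1).
Level 1 falls in the 1-2 band.
Grid: Level 1-2 × Category 1 = 0-40 weeks.

0-40 weeks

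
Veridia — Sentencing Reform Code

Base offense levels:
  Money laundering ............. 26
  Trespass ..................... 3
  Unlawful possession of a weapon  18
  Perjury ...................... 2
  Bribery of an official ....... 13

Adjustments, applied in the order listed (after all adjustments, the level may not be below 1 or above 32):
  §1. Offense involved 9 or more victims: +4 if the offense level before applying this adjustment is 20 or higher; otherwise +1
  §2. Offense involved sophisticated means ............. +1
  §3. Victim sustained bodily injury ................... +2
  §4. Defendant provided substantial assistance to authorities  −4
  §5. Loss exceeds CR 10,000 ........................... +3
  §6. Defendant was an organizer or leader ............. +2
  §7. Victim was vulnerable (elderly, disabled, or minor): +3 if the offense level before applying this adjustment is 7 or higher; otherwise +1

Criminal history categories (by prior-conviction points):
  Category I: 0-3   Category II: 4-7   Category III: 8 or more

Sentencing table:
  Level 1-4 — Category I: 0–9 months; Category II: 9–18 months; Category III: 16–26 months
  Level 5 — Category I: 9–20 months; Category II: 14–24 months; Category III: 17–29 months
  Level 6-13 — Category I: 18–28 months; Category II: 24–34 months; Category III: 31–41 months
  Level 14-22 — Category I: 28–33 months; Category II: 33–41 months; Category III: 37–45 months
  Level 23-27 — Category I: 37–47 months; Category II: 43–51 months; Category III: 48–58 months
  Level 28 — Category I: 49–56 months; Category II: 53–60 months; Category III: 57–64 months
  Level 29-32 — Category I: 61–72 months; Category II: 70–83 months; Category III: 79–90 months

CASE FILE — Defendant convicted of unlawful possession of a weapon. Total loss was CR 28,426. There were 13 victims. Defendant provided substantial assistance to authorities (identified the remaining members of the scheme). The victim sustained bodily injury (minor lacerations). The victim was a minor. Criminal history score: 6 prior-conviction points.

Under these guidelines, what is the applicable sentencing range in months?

43-51 months

Base offense level for unlawful possession of a weapon: 18.
§1 applies (level before this adjustment is 18 < 20, so +1): 18 + 1 = 19.
§3 applies: 19 + 2 = 21.
§4 applies: 21 − 4 = 17.
§5 applies: 17 + 3 = 20.
§7 applies (level before this adjustment is 20 ≥ 7, so +3): 20 + 3 = 23.
Final offense level: 23.
Criminal history: 6 prior points → Category II (4-7).
Level 23 falls in the 23-27 band.
Grid: Level 23-27 × Category II = 43-51 months.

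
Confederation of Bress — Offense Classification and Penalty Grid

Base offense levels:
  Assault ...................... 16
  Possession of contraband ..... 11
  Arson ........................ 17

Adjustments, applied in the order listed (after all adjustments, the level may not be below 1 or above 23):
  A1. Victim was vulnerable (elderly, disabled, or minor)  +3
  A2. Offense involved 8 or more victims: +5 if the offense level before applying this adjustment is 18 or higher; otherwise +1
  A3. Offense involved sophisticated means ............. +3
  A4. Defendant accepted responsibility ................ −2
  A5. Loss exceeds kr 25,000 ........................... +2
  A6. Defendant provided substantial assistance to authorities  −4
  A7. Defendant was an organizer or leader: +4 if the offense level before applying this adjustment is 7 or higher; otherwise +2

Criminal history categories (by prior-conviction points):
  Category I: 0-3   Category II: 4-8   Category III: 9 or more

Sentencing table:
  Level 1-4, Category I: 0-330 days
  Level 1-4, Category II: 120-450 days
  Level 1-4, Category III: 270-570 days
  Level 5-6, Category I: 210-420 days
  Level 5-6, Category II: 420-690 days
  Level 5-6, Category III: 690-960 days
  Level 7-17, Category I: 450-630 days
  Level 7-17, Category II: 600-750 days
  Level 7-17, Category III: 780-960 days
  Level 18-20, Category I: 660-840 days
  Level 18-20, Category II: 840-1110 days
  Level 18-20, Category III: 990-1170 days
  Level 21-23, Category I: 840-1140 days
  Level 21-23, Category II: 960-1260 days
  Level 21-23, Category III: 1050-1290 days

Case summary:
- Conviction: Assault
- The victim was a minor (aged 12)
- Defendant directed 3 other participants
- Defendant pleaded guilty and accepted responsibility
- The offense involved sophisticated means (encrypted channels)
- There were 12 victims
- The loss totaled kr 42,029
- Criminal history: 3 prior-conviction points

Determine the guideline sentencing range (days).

840-1140 days

Base offense level for assault: 16.
A1 applies: 16 + 3 = 19.
A2 applies (level before this adjustment is 19 ≥ 18, so +5): 19 + 5 = 24.
A3 applies: 24 + 3 = 27.
A4 applies: 27 − 2 = 25.
A5 applies: 25 + 2 = 27.
A7 applies (level before this adjustment is 27 ≥ 7, so +4): 27 + 4 = 31.
Level 31 exceeds the maximum of 23; capped at 23.
Final offense level: 23.
Criminal history: 3 prior points → Category I (0-3).
Level 23 falls in the 21-23 band.
Grid: Level 21-23 × Category I = 840-1140 days.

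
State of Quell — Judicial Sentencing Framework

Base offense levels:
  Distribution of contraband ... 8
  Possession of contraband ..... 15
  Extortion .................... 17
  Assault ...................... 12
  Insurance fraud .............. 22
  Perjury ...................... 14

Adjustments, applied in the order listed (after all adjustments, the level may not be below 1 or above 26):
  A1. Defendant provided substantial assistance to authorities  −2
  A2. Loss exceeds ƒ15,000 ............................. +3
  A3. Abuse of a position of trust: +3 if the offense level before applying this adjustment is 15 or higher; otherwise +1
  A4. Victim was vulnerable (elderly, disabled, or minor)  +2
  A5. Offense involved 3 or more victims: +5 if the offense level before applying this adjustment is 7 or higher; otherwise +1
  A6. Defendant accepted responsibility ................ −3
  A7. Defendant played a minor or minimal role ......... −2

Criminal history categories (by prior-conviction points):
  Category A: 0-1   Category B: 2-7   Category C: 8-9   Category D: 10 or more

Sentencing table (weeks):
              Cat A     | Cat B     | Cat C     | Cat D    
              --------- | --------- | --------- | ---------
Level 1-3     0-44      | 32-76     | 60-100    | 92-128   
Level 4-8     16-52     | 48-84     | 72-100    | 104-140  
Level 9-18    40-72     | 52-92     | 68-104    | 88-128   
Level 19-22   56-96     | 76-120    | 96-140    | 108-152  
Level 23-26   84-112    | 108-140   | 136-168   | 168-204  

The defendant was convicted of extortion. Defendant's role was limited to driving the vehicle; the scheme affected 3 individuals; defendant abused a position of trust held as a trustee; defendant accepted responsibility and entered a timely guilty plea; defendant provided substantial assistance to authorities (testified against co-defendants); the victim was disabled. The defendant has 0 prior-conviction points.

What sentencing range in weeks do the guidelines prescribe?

Base offense level for extortion: 17.
A1 applies: 17 − 2 = 15.
A2 does not apply.
A3 applies (level before this adjustment is 15 ≥ 15, so +3): 15 + 3 = 18.
A4 applies: 18 + 2 = 20.
A5 applies (level before this adjustment is 20 ≥ 7, so +5): 20 + 5 = 25.
A6 applies: 25 − 3 = 22.
A7 applies: 22 − 2 = 20.
Final offense level: 20.
Criminal history: 0 prior points → Category A (0-1).
Level 20 falls in the 19-22 band.
Grid: Level 19-22 × Category A = 56-96 weeks.

56-96 weeks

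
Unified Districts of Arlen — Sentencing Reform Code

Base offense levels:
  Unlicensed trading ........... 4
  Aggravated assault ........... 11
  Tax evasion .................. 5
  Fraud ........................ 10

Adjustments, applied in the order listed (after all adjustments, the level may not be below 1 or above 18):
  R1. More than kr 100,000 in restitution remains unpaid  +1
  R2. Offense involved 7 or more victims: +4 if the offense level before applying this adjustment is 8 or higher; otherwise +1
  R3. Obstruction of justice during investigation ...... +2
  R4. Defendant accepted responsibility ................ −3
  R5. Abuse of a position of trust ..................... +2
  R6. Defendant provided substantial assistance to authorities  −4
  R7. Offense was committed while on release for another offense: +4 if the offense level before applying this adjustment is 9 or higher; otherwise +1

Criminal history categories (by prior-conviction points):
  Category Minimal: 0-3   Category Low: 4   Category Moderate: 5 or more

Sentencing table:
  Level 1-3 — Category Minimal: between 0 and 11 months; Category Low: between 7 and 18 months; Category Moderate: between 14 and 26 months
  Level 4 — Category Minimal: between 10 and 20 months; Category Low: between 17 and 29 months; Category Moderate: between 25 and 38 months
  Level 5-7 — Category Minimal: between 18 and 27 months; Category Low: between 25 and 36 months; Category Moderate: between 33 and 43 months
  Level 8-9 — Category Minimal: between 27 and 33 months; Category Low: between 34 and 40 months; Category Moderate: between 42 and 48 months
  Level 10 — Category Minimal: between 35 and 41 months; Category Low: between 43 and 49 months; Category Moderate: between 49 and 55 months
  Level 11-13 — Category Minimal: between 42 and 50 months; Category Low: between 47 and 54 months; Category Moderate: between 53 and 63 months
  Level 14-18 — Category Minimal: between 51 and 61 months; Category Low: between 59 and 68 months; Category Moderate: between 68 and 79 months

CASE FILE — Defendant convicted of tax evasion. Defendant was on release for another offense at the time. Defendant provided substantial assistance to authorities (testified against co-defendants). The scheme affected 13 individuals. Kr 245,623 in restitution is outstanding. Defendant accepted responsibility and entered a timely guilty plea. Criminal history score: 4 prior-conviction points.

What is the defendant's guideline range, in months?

Base offense level for tax evasion: 5.
R1 applies: 5 + 1 = 6.
R2 applies (level before this adjustment is 6 < 8, so +1): 6 + 1 = 7.
R3 does not apply.
R4 applies: 7 − 3 = 4.
R6 applies: 4 − 4 = 0.
R7 applies (level before this adjustment is 0 < 9, so +1): 0 + 1 = 1.
Final offense level: 1.
Criminal history: 4 prior points → Category Low (4).
Level 1 falls in the 1-3 band.
Grid: Level 1-3 × Category Low = 7-18 months.

7-18 months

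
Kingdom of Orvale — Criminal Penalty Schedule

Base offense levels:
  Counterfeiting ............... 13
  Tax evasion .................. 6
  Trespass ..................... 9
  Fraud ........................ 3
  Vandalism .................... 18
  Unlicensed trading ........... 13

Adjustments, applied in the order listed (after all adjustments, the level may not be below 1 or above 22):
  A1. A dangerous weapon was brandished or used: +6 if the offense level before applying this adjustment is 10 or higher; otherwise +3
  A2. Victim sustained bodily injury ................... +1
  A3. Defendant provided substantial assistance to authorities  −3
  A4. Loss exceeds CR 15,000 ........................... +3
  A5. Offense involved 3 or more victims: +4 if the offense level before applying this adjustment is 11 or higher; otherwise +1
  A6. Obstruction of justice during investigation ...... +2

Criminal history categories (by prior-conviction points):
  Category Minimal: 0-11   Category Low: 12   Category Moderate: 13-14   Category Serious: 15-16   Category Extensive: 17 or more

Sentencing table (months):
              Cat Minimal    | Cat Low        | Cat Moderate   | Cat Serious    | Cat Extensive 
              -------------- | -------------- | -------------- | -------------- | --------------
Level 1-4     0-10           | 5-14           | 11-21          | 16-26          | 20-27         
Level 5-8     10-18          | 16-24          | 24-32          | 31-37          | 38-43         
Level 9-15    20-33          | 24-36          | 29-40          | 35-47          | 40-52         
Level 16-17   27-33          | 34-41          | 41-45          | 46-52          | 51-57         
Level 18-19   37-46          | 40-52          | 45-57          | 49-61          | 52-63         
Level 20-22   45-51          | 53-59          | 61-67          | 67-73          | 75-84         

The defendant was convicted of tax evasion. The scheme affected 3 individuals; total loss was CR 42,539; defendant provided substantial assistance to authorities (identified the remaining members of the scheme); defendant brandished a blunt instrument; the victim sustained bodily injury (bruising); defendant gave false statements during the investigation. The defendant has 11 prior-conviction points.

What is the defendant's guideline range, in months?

20-33 months

Base offense level for tax evasion: 6.
A1 applies (level before this adjustment is 6 < 10, so +3): 6 + 3 = 9.
A2 applies: 9 + 1 = 10.
A3 applies: 10 − 3 = 7.
A4 applies: 7 + 3 = 10.
A5 applies (level before this adjustment is 10 < 11, so +1): 10 + 1 = 11.
A6 applies: 11 + 2 = 13.
Final offense level: 13.
Criminal history: 11 prior points → Category Minimal (0-11).
Level 13 falls in the 9-15 band.
Grid: Level 9-15 × Category Minimal = 20-33 months.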